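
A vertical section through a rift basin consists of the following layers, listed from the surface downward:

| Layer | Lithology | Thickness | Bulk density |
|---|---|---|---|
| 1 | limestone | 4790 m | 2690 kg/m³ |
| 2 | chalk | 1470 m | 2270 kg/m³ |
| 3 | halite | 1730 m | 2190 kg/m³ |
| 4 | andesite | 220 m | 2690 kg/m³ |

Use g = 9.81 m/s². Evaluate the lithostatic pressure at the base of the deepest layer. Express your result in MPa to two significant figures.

200 MPa

limestone: 2690 kg/m³ × 9.81 m/s² × 4790 m = 1.264×10^8 Pa = 126.4 MPa
chalk: 2270 kg/m³ × 9.81 m/s² × 1470 m = 3.273×10^7 Pa = 32.73 MPa
halite: 2190 kg/m³ × 9.81 m/s² × 1730 m = 3.717×10^7 Pa = 37.17 MPa
andesite: 2690 kg/m³ × 9.81 m/s² × 220 m = 5.806×10^6 Pa = 5.806 MPa
Total = 126.4 + 32.73 + 37.17 + 5.806 = 202.11 MPa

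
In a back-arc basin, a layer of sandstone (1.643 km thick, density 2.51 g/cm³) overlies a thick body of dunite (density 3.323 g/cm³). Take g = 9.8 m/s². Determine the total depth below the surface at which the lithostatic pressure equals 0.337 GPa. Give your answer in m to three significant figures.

10800 m

Pressure at base of upper layers: 2510×9.8×1643 = 4.041×10^7 Pa = 0.04041 GPa
Remaining pressure to be supplied by dunite: 3.370×10^8 − 4.041×10^7 = 2.966×10^8 Pa
Additional depth in dunite = 2.966×10^8 Pa / (3323 kg/m³ × 9.8 m/s²) = 9107.4 m
Total depth = 1643 m + 9107.4 m = 10750 m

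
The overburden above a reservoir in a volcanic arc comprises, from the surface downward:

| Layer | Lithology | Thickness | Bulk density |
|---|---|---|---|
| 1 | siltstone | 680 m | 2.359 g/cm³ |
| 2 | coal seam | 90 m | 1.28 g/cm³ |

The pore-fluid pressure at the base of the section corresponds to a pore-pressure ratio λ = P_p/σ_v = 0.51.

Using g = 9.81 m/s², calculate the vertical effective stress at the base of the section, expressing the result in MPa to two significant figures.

Overburden (lithostatic) stress σ_v:
siltstone: 2359 kg/m³ × 9.81 m/s² × 680 m = 1.574×10^7 Pa = 15.74 MPa
coal seam: 1280 kg/m³ × 9.81 m/s² × 90 m = 1.130×10^6 Pa = 1.130 MPa
Total = 15.74 + 1.130 = 16.867 MPa
Pore pressure P_p = λ·σ_v = 0.51 × 16.87 MPa = 8.602 MPa
Effective stress σ' = σ_v − P_p = 16.87 − 8.602 = 8.2646 MPa

8.3 MPa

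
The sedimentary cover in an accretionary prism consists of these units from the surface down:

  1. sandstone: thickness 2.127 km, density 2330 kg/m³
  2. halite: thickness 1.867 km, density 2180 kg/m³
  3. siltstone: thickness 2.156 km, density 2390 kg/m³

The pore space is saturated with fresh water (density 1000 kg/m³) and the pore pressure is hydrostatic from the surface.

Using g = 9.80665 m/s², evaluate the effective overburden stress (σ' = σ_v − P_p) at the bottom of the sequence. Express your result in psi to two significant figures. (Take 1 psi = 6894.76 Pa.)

11000 psi

Overburden (lithostatic) stress σ_v:
sandstone: 2330 kg/m³ × 9.80665 m/s² × 2127 m = 4.860×10^7 Pa = 48.60 MPa
halite: 2180 kg/m³ × 9.80665 m/s² × 1867 m = 3.991×10^7 Pa = 39.91 MPa
siltstone: 2390 kg/m³ × 9.80665 m/s² × 2156 m = 5.053×10^7 Pa = 50.53 MPa
Total = 48.60 + 39.91 + 50.53 = 139.05 MPa
Pore pressure P_p = 1000 kg/m³ × 9.80665 m/s² × 6150 m = 6.031×10^7 Pa = 60.31 MPa
Effective stress σ' = σ_v − P_p = 139.0 − 60.31 = 78.736 MPa = 11420 psi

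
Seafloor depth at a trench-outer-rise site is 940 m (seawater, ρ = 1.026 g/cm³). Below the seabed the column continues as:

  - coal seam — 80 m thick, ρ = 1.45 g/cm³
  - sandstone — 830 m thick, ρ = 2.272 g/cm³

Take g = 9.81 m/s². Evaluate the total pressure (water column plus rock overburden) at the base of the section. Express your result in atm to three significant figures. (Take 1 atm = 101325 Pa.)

seawater: 1026 kg/m³ × 9.81 m/s² × 940 m = 9.461×10^6 Pa = 93.37 atm
coal seam: 1450 kg/m³ × 9.81 m/s² × 80 m = 1.138×10^6 Pa = 11.23 atm
sandstone: 2272 kg/m³ × 9.81 m/s² × 830 m = 1.850×10^7 Pa = 182.6 atm
Total = 93.37 + 11.23 + 182.6 = 287.18 atm

287 atm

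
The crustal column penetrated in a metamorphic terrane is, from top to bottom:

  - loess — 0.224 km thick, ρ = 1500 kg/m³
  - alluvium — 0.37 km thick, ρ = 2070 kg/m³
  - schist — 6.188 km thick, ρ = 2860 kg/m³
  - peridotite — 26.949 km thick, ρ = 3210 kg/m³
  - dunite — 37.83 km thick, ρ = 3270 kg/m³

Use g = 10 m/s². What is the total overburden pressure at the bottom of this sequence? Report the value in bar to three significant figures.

22900 bar

loess: 1500 kg/m³ × 10 m/s² × 224 m = 3.360×10^6 Pa = 33.60 bar
alluvium: 2070 kg/m³ × 10 m/s² × 370 m = 7.659×10^6 Pa = 76.59 bar
schist: 2860 kg/m³ × 10 m/s² × 6188 m = 1.770×10^8 Pa = 1770 bar
peridotite: 3210 kg/m³ × 10 m/s² × 26949 m = 8.651×10^8 Pa = 8651 bar
dunite: 3270 kg/m³ × 10 m/s² × 37830 m = 1.237×10^9 Pa = 12370 bar
Total = 33.60 + 76.59 + 1770 + 8651 + 12370 = 22901 bar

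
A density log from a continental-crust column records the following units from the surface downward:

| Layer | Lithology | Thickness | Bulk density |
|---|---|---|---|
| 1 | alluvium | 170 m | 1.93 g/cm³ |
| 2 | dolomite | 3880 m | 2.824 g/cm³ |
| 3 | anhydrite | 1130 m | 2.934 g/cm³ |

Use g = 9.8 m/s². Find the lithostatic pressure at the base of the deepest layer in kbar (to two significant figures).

alluvium: 1930 kg/m³ × 9.8 m/s² × 170 m = 3.215×10^6 Pa = 0.03215 kbar
dolomite: 2824 kg/m³ × 9.8 m/s² × 3880 m = 1.074×10^8 Pa = 1.074 kbar
anhydrite: 2934 kg/m³ × 9.8 m/s² × 1130 m = 3.249×10^7 Pa = 0.3249 kbar
Total = 0.03215 + 1.074 + 0.3249 = 1.4309 kbar

1.4 kbar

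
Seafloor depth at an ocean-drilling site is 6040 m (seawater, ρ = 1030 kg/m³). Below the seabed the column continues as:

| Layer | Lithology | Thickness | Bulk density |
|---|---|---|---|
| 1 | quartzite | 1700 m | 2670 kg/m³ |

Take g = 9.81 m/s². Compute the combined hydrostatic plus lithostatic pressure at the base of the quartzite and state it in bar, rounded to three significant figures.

1060 bar

seawater: 1030 kg/m³ × 9.81 m/s² × 6040 m = 6.103×10^7 Pa = 610.3 bar
quartzite: 2670 kg/m³ × 9.81 m/s² × 1700 m = 4.453×10^7 Pa = 445.3 bar
Total = 610.3 + 445.3 = 1055.6 bar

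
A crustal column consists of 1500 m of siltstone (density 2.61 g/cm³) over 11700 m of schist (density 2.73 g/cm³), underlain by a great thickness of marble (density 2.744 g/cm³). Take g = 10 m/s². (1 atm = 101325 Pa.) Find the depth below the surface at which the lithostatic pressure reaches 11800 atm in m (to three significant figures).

43700 m

Pressure at base of upper layers: 2610×10×1500 + 2730×10×11700 = 3.586×10^8 Pa = 3539 atm
Remaining pressure to be supplied by marble: 1.196×10^9 − 3.586×10^8 = 8.371×10^8 Pa
Additional depth in marble = 8.371×10^8 Pa / (2744 kg/m³ × 10 m/s²) = 30506 m
Total depth = 13200 m + 30506 m = 43706 m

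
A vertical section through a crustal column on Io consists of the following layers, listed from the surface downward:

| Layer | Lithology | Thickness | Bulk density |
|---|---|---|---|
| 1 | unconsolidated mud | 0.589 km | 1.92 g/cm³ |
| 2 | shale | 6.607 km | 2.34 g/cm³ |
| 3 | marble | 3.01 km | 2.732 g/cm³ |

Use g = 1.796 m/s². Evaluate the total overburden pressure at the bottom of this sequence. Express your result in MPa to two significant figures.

unconsolidated mud: 1920 kg/m³ × 1.796 m/s² × 589 m = 2.031×10^6 Pa = 2.031 MPa
shale: 2340 kg/m³ × 1.796 m/s² × 6607 m = 2.777×10^7 Pa = 27.77 MPa
marble: 2732 kg/m³ × 1.796 m/s² × 3010 m = 1.477×10^7 Pa = 14.77 MPa
Total = 2.031 + 27.77 + 14.77 = 44.567 MPa

45 MPa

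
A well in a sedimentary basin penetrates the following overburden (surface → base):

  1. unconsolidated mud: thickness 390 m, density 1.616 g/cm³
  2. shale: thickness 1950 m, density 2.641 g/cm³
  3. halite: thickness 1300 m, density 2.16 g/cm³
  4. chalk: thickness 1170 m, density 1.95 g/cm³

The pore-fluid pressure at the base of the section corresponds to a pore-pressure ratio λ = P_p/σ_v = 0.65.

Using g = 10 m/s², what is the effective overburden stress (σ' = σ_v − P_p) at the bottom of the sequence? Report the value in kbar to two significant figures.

Overburden (lithostatic) stress σ_v:
unconsolidated mud: 1616 kg/m³ × 10 m/s² × 390 m = 6.302×10^6 Pa = 6.302 MPa
shale: 2641 kg/m³ × 10 m/s² × 1950 m = 5.150×10^7 Pa = 51.50 MPa
halite: 2160 kg/m³ × 10 m/s² × 1300 m = 2.808×10^7 Pa = 28.08 MPa
chalk: 1950 kg/m³ × 10 m/s² × 1170 m = 2.281×10^7 Pa = 22.82 MPa
Total = 6.302 + 51.50 + 28.08 + 22.82 = 108.70 MPa
Pore pressure P_p = λ·σ_v = 0.65 × 108.7 MPa = 70.65 MPa
Effective stress σ' = σ_v − P_p = 108.7 − 70.65 = 38.044 MPa = 0.38044 kbar

0.38 kbar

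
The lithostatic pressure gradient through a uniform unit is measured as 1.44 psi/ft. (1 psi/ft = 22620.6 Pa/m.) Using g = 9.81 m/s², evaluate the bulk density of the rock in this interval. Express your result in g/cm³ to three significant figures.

3.32 g/cm³

ρ = (dP/dz)/g = 1.44 psi/ft / 9.81 m/s² = 32574 Pa/m / 9.81 m/s² = 3320.5 kg/m³
= 3.320 g/cm³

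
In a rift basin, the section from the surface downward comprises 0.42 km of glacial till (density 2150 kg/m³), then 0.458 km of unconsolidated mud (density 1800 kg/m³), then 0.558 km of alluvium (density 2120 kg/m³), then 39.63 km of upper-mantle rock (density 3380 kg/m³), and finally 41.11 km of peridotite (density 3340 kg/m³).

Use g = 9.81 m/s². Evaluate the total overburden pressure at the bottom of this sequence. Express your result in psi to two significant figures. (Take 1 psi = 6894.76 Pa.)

390000 psi

glacial till: 2150 kg/m³ × 9.81 m/s² × 420 m = 8.858×10^6 Pa = 1285 psi
unconsolidated mud: 1800 kg/m³ × 9.81 m/s² × 458 m = 8.087×10^6 Pa = 1173 psi
alluvium: 2120 kg/m³ × 9.81 m/s² × 558 m = 1.160×10^7 Pa = 1683 psi
upper-mantle rock: 3380 kg/m³ × 9.81 m/s² × 39630 m = 1.314×10^9 Pa = 1.906×10^5 psi
peridotite: 3340 kg/m³ × 9.81 m/s² × 41110 m = 1.347×10^9 Pa = 1.954×10^5 psi
Total = 1285 + 1173 + 1683 + 1.906×10^5 + 1.954×10^5 = 3.9009×10^5 psi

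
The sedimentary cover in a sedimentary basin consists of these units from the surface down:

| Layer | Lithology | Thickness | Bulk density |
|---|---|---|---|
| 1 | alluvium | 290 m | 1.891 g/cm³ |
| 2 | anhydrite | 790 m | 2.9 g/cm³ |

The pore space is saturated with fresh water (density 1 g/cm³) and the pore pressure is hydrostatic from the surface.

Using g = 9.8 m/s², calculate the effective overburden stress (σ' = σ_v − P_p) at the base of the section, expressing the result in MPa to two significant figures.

17 MPa

Overburden (lithostatic) stress σ_v:
alluvium: 1891 kg/m³ × 9.8 m/s² × 290 m = 5.374×10^6 Pa = 5.374 MPa
anhydrite: 2900 kg/m³ × 9.8 m/s² × 790 m = 2.245×10^7 Pa = 22.45 MPa
Total = 5.374 + 22.45 = 27.826 MPa
Pore pressure P_p = 1000 kg/m³ × 9.8 m/s² × 1080 m = 1.058×10^7 Pa = 10.58 MPa
Effective stress σ' = σ_v − P_p = 27.83 − 10.58 = 17.242 MPa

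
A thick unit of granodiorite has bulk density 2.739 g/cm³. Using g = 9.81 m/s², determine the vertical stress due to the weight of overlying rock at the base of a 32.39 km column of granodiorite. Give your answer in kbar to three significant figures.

granodiorite: 2739 kg/m³ × 9.81 m/s² × 32390 m = 8.703×10^8 Pa = 8.703 kbar

8.70 kbar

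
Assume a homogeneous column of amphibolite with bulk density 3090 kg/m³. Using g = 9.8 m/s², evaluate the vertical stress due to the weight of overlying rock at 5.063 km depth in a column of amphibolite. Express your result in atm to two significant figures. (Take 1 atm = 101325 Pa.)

1500 atm

amphibolite: 3090 kg/m³ × 9.8 m/s² × 5063 m = 1.533×10^8 Pa = 1513 atm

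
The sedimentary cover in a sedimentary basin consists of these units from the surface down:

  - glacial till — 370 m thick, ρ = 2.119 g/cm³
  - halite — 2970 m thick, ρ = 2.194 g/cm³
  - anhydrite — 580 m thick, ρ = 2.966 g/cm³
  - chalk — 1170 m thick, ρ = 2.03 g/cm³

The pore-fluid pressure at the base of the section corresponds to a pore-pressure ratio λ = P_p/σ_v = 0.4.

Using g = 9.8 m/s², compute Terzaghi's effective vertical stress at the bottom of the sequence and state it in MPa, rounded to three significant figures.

Overburden (lithostatic) stress σ_v:
glacial till: 2119 kg/m³ × 9.8 m/s² × 370 m = 7.683×10^6 Pa = 7.683 MPa
halite: 2194 kg/m³ × 9.8 m/s² × 2970 m = 6.386×10^7 Pa = 63.86 MPa
anhydrite: 2966 kg/m³ × 9.8 m/s² × 580 m = 1.686×10^7 Pa = 16.86 MPa
chalk: 2030 kg/m³ × 9.8 m/s² × 1170 m = 2.328×10^7 Pa = 23.28 MPa
Total = 7.683 + 63.86 + 16.86 + 23.28 = 111.68 MPa
Pore pressure P_p = λ·σ_v = 0.4 × 111.7 MPa = 44.67 MPa
Effective stress σ' = σ_v − P_p = 111.7 − 44.67 = 67.006 MPa

67.0 MPa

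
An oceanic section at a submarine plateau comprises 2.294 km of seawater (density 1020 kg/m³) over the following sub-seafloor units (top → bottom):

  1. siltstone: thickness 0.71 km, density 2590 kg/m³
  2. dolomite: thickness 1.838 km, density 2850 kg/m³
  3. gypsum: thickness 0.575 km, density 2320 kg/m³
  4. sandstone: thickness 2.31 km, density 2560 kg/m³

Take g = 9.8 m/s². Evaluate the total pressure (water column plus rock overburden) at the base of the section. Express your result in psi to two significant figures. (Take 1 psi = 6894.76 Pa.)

seawater: 1020 kg/m³ × 9.8 m/s² × 2294 m = 2.293×10^7 Pa = 3326 psi
siltstone: 2590 kg/m³ × 9.8 m/s² × 710 m = 1.802×10^7 Pa = 2614 psi
dolomite: 2850 kg/m³ × 9.8 m/s² × 1838 m = 5.134×10^7 Pa = 7446 psi
gypsum: 2320 kg/m³ × 9.8 m/s² × 575 m = 1.307×10^7 Pa = 1896 psi
sandstone: 2560 kg/m³ × 9.8 m/s² × 2310 m = 5.795×10^7 Pa = 8405 psi
Total = 3326 + 2614 + 7446 + 1896 + 8405 = 23687 psi

24000 psi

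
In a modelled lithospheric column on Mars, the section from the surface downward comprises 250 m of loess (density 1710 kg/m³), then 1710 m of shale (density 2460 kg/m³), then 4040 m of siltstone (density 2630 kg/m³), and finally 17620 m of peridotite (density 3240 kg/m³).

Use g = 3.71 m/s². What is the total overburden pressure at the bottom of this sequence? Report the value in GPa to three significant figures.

0.268 GPa

loess: 1710 kg/m³ × 3.71 m/s² × 250 m = 1.586×10^6 Pa = 1.586×10^-3 GPa
shale: 2460 kg/m³ × 3.71 m/s² × 1710 m = 1.561×10^7 Pa = 0.01561 GPa
siltstone: 2630 kg/m³ × 3.71 m/s² × 4040 m = 3.942×10^7 Pa = 0.03942 GPa
peridotite: 3240 kg/m³ × 3.71 m/s² × 17620 m = 2.118×10^8 Pa = 0.2118 GPa
Total = 1.586×10^-3 + 0.01561 + 0.03942 + 0.2118 = 0.26841 GPa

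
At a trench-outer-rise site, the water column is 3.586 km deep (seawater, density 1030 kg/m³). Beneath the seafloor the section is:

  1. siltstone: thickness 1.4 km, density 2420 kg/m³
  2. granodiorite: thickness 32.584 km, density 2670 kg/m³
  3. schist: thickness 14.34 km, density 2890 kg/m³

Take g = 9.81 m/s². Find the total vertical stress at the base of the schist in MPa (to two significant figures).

1300 MPa

seawater: 1030 kg/m³ × 9.81 m/s² × 3586 m = 3.623×10^7 Pa = 36.23 MPa
siltstone: 2420 kg/m³ × 9.81 m/s² × 1400 m = 3.324×10^7 Pa = 33.24 MPa
granodiorite: 2670 kg/m³ × 9.81 m/s² × 32584 m = 8.535×10^8 Pa = 853.5 MPa
schist: 2890 kg/m³ × 9.81 m/s² × 14340 m = 4.066×10^8 Pa = 406.6 MPa
Total = 36.23 + 33.24 + 853.5 + 406.6 = 1329.5 MPa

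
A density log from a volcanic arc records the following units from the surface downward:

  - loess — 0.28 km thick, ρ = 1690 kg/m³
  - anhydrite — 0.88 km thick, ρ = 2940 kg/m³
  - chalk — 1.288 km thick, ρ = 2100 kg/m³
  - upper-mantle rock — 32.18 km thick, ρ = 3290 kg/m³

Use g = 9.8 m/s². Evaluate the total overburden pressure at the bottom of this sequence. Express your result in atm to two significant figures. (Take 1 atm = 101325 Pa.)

loess: 1690 kg/m³ × 9.8 m/s² × 280 m = 4.637×10^6 Pa = 45.77 atm
anhydrite: 2940 kg/m³ × 9.8 m/s² × 880 m = 2.535×10^7 Pa = 250.2 atm
chalk: 2100 kg/m³ × 9.8 m/s² × 1288 m = 2.651×10^7 Pa = 261.6 atm
upper-mantle rock: 3290 kg/m³ × 9.8 m/s² × 32180 m = 1.038×10^9 Pa = 10240 atm
Total = 45.77 + 250.2 + 261.6 + 10240 = 10797 atm

11000 atm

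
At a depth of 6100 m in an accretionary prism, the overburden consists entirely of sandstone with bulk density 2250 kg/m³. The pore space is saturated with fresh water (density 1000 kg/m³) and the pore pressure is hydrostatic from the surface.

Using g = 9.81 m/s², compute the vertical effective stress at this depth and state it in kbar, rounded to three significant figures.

Overburden (lithostatic) stress σ_v:
sandstone: 2250 kg/m³ × 9.81 m/s² × 6100 m = 1.346×10^8 Pa = 134.6 MPa
Pore pressure P_p = 1000 kg/m³ × 9.81 m/s² × 6100 m = 5.984×10^7 Pa = 59.84 MPa
Effective stress σ' = σ_v − P_p = 134.6 − 59.84 = 74.801 MPa = 0.74801 kbar

0.748 kbar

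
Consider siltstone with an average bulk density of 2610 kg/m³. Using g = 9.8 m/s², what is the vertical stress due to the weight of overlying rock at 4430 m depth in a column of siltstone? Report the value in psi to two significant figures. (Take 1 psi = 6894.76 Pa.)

16000 psi

siltstone: 2610 kg/m³ × 9.8 m/s² × 4430 m = 1.133×10^8 Pa = 16434 psi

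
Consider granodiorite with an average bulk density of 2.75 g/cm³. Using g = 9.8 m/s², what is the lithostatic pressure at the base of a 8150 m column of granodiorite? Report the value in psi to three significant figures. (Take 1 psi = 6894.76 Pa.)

granodiorite: 2750 kg/m³ × 9.8 m/s² × 8150 m = 2.196×10^8 Pa = 31856 psi

31900 psi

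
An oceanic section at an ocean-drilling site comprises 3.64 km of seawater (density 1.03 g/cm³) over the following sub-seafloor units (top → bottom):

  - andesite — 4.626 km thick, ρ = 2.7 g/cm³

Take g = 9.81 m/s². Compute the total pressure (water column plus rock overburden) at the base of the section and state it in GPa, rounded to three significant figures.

0.159 GPa

seawater: 1030 kg/m³ × 9.81 m/s² × 3640 m = 3.678×10^7 Pa = 0.03678 GPa
andesite: 2700 kg/m³ × 9.81 m/s² × 4626 m = 1.225×10^8 Pa = 0.1225 GPa
Total = 0.03678 + 0.1225 = 0.15931 GPa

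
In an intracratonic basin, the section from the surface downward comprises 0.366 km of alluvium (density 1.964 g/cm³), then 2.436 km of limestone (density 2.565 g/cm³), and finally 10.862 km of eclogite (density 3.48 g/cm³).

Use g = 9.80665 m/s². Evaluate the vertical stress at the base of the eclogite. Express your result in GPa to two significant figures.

alluvium: 1964 kg/m³ × 9.80665 m/s² × 366 m = 7.049×10^6 Pa = 7.049×10^-3 GPa
limestone: 2565 kg/m³ × 9.80665 m/s² × 2436 m = 6.128×10^7 Pa = 0.06128 GPa
eclogite: 3480 kg/m³ × 9.80665 m/s² × 10862 m = 3.707×10^8 Pa = 0.3707 GPa
Total = 7.049×10^-3 + 0.06128 + 0.3707 = 0.43901 GPa

0.44 GPa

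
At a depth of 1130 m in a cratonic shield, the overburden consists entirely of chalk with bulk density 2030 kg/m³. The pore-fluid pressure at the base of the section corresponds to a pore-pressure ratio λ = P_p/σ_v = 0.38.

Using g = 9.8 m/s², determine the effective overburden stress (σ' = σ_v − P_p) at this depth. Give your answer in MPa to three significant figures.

Overburden (lithostatic) stress σ_v:
chalk: 2030 kg/m³ × 9.8 m/s² × 1130 m = 2.248×10^7 Pa = 22.48 MPa
Pore pressure P_p = λ·σ_v = 0.38 × 22.48 MPa = 8.542 MPa
Effective stress σ' = σ_v − P_p = 22.48 − 8.542 = 13.938 MPa

13.9 MPa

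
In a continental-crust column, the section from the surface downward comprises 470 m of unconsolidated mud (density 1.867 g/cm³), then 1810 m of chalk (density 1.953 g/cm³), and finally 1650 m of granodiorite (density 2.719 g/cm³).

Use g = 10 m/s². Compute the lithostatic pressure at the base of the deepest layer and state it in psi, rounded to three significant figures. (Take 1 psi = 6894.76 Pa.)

12900 psi

unconsolidated mud: 1867 kg/m³ × 10 m/s² × 470 m = 8.775×10^6 Pa = 1273 psi
chalk: 1953 kg/m³ × 10 m/s² × 1810 m = 3.535×10^7 Pa = 5127 psi
granodiorite: 2719 kg/m³ × 10 m/s² × 1650 m = 4.486×10^7 Pa = 6507 psi
Total = 1273 + 5127 + 6507 = 12907 psi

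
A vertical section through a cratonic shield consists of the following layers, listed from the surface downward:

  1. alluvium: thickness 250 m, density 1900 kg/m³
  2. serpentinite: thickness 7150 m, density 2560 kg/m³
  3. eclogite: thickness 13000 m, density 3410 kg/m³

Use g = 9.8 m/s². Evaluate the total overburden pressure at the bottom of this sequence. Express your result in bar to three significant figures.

6180 bar

alluvium: 1900 kg/m³ × 9.8 m/s² × 250 m = 4.655×10^6 Pa = 46.55 bar
serpentinite: 2560 kg/m³ × 9.8 m/s² × 7150 m = 1.794×10^8 Pa = 1794 bar
eclogite: 3410 kg/m³ × 9.8 m/s² × 13000 m = 4.344×10^8 Pa = 4344 bar
Total = 46.55 + 1794 + 4344 = 6184.7 bar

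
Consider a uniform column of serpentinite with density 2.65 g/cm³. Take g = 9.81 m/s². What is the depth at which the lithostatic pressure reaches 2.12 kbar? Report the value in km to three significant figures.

8.15 km

h = P/(ρg) = 2.12 kbar / (2650 kg/m³ × 9.81 m/s²) = 2.120×10^8 Pa / 25996 Pa/m = 8154.9 m
= 8.1549 km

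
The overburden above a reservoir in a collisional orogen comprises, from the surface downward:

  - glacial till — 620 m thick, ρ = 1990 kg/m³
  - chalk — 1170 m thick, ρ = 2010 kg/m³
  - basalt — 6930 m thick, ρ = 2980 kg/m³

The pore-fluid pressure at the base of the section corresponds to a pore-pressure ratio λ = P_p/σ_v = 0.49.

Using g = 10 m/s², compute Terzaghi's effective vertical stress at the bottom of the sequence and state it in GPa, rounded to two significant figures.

0.12 GPa

Overburden (lithostatic) stress σ_v:
glacial till: 1990 kg/m³ × 10 m/s² × 620 m = 1.234×10^7 Pa = 12.34 MPa
chalk: 2010 kg/m³ × 10 m/s² × 1170 m = 2.352×10^7 Pa = 23.52 MPa
basalt: 2980 kg/m³ × 10 m/s² × 6930 m = 2.065×10^8 Pa = 206.5 MPa
Total = 12.34 + 23.52 + 206.5 = 242.37 MPa
Pore pressure P_p = λ·σ_v = 0.49 × 242.4 MPa = 118.8 MPa
Effective stress σ' = σ_v − P_p = 242.4 − 118.8 = 123.61 MPa = 0.12361 GPa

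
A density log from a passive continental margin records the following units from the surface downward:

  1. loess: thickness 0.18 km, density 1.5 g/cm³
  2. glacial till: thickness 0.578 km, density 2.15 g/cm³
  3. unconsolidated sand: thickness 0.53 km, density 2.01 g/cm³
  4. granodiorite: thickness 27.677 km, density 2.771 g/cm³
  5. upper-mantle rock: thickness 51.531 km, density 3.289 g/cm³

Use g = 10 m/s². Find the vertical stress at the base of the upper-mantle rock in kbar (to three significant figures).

loess: 1500 kg/m³ × 10 m/s² × 180 m = 2.700×10^6 Pa = 0.02700 kbar
glacial till: 2150 kg/m³ × 10 m/s² × 578 m = 1.243×10^7 Pa = 0.1243 kbar
unconsolidated sand: 2010 kg/m³ × 10 m/s² × 530 m = 1.065×10^7 Pa = 0.1065 kbar
granodiorite: 2771 kg/m³ × 10 m/s² × 27677 m = 7.669×10^8 Pa = 7.669 kbar
upper-mantle rock: 3289 kg/m³ × 10 m/s² × 51531 m = 1.695×10^9 Pa = 16.95 kbar
Total = 0.02700 + 0.1243 + 0.1065 + 7.669 + 16.95 = 24.876 kbar

24.9 kbar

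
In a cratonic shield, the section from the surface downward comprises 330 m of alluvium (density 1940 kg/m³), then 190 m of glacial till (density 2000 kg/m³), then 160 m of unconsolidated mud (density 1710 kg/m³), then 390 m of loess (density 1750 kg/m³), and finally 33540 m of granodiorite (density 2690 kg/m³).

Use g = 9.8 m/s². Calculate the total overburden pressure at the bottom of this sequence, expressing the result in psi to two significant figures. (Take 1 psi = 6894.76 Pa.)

alluvium: 1940 kg/m³ × 9.8 m/s² × 330 m = 6.274×10^6 Pa = 910.0 psi
glacial till: 2000 kg/m³ × 9.8 m/s² × 190 m = 3.724×10^6 Pa = 540.1 psi
unconsolidated mud: 1710 kg/m³ × 9.8 m/s² × 160 m = 2.681×10^6 Pa = 388.9 psi
loess: 1750 kg/m³ × 9.8 m/s² × 390 m = 6.689×10^6 Pa = 970.1 psi
granodiorite: 2690 kg/m³ × 9.8 m/s² × 33540 m = 8.842×10^8 Pa = 1.282×10^5 psi
Total = 910.0 + 540.1 + 388.9 + 970.1 + 1.282×10^5 = 1.3105×10^5 psi

130000 psi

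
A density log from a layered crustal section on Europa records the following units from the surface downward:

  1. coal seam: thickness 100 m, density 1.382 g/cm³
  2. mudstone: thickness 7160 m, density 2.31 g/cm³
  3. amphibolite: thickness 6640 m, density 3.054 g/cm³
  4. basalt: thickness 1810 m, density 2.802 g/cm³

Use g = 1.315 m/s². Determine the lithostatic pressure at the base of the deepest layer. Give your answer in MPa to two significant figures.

coal seam: 1382 kg/m³ × 1.315 m/s² × 100 m = 1.817×10^5 Pa = 0.1817 MPa
mudstone: 2310 kg/m³ × 1.315 m/s² × 7160 m = 2.175×10^7 Pa = 21.75 MPa
amphibolite: 3054 kg/m³ × 1.315 m/s² × 6640 m = 2.667×10^7 Pa = 26.67 MPa
basalt: 2802 kg/m³ × 1.315 m/s² × 1810 m = 6.669×10^6 Pa = 6.669 MPa
Total = 0.1817 + 21.75 + 26.67 + 6.669 = 55.267 MPa

55 MPa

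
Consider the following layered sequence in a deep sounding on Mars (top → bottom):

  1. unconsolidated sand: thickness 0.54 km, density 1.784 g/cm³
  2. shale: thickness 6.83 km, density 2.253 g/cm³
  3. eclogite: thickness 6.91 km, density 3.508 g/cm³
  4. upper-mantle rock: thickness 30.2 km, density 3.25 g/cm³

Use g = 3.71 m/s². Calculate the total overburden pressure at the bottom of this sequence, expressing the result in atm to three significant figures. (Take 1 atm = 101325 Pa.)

unconsolidated sand: 1784 kg/m³ × 3.71 m/s² × 540 m = 3.574×10^6 Pa = 35.27 atm
shale: 2253 kg/m³ × 3.71 m/s² × 6830 m = 5.709×10^7 Pa = 563.4 atm
eclogite: 3508 kg/m³ × 3.71 m/s² × 6910 m = 8.993×10^7 Pa = 887.6 atm
upper-mantle rock: 3250 kg/m³ × 3.71 m/s² × 30200 m = 3.641×10^8 Pa = 3594 atm
Total = 35.27 + 563.4 + 887.6 + 3594 = 5080.0 atm

5080 atm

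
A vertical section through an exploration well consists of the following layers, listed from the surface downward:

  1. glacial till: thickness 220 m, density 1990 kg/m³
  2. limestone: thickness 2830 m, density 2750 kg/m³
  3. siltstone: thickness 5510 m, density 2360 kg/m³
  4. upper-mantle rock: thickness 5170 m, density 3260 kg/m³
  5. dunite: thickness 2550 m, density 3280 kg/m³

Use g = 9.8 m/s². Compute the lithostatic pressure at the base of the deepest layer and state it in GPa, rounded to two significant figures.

0.46 GPa

glacial till: 1990 kg/m³ × 9.8 m/s² × 220 m = 4.290×10^6 Pa = 4.290×10^-3 GPa
limestone: 2750 kg/m³ × 9.8 m/s² × 2830 m = 7.627×10^7 Pa = 0.07627 GPa
siltstone: 2360 kg/m³ × 9.8 m/s² × 5510 m = 1.274×10^8 Pa = 0.1274 GPa
upper-mantle rock: 3260 kg/m³ × 9.8 m/s² × 5170 m = 1.652×10^8 Pa = 0.1652 GPa
dunite: 3280 kg/m³ × 9.8 m/s² × 2550 m = 8.197×10^7 Pa = 0.08197 GPa
Total = 4.290×10^-3 + 0.07627 + 0.1274 + 0.1652 + 0.08197 = 0.45513 GPa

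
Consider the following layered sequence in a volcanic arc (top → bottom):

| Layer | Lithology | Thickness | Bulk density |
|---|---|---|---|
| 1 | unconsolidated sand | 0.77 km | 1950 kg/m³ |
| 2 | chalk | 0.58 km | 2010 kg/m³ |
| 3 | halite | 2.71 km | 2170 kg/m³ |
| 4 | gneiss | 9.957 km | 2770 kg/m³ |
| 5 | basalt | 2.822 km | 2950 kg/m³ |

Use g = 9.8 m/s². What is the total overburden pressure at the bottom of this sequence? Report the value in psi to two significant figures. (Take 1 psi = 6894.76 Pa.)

unconsolidated sand: 1950 kg/m³ × 9.8 m/s² × 770 m = 1.471×10^7 Pa = 2134 psi
chalk: 2010 kg/m³ × 9.8 m/s² × 580 m = 1.142×10^7 Pa = 1657 psi
halite: 2170 kg/m³ × 9.8 m/s² × 2710 m = 5.763×10^7 Pa = 8359 psi
gneiss: 2770 kg/m³ × 9.8 m/s² × 9957 m = 2.703×10^8 Pa = 39203 psi
basalt: 2950 kg/m³ × 9.8 m/s² × 2822 m = 8.158×10^7 Pa = 11833 psi
Total = 2134 + 1657 + 8359 + 39203 + 11833 = 63185 psi

63000 psi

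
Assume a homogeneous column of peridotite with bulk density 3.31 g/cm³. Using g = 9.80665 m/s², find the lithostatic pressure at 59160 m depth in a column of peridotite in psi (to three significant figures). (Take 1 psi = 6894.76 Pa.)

279000 psi

peridotite: 3310 kg/m³ × 9.80665 m/s² × 59160 m = 1.920×10^9 Pa = 2.785×10^5 psi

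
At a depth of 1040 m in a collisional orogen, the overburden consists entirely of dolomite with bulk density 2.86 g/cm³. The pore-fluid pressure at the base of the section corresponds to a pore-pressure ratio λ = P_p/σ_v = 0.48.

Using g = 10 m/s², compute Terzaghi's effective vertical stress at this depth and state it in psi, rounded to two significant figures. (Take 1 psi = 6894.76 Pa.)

2200 psi

Overburden (lithostatic) stress σ_v:
dolomite: 2860 kg/m³ × 10 m/s² × 1040 m = 2.974×10^7 Pa = 29.74 MPa
Pore pressure P_p = λ·σ_v = 0.48 × 29.74 MPa = 14.28 MPa
Effective stress σ' = σ_v − P_p = 29.74 − 14.28 = 15.467 MPa = 2243.3 psi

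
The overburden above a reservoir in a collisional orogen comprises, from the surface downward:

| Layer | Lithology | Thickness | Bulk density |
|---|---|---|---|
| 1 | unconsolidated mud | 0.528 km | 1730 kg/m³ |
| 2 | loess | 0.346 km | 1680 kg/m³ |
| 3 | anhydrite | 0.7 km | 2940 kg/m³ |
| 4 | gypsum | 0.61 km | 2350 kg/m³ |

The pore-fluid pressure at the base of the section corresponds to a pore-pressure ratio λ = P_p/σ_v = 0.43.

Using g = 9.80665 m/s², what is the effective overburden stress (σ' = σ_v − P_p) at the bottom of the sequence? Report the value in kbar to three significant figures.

0.279 kbar

Overburden (lithostatic) stress σ_v:
unconsolidated mud: 1730 kg/m³ × 9.80665 m/s² × 528 m = 8.958×10^6 Pa = 8.958 MPa
loess: 1680 kg/m³ × 9.80665 m/s² × 346 m = 5.700×10^6 Pa = 5.700 MPa
anhydrite: 2940 kg/m³ × 9.80665 m/s² × 700 m = 2.018×10^7 Pa = 20.18 MPa
gypsum: 2350 kg/m³ × 9.80665 m/s² × 610 m = 1.406×10^7 Pa = 14.06 MPa
Total = 8.958 + 5.700 + 20.18 + 14.06 = 48.898 MPa
Pore pressure P_p = λ·σ_v = 0.43 × 48.90 MPa = 21.03 MPa
Effective stress σ' = σ_v − P_p = 48.90 − 21.03 = 27.872 MPa = 0.27872 kbar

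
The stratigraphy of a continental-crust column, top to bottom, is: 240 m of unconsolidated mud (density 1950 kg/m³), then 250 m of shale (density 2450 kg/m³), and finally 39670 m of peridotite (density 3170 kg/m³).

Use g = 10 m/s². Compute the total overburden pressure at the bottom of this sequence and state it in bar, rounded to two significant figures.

13000 bar

unconsolidated mud: 1950 kg/m³ × 10 m/s² × 240 m = 4.680×10^6 Pa = 46.80 bar
shale: 2450 kg/m³ × 10 m/s² × 250 m = 6.125×10^6 Pa = 61.25 bar
peridotite: 3170 kg/m³ × 10 m/s² × 39670 m = 1.258×10^9 Pa = 12575 bar
Total = 46.80 + 61.25 + 12575 = 12683 bar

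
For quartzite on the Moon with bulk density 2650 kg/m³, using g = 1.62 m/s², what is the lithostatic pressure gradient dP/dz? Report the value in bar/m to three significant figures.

dP/dz = ρg = 2650 kg/m³ × 1.62 m/s² = 4293.0 Pa/m
= 4293.0 Pa/m × (1 bar/m / 1.0000×10^5 Pa/m) = 0.042930 bar/m

0.0429 bar/m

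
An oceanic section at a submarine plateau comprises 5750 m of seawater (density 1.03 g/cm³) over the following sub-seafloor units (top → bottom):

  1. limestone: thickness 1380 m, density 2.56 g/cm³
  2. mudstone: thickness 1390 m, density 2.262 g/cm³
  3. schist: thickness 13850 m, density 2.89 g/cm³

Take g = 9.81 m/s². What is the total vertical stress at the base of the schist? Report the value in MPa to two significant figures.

520 MPa

seawater: 1030 kg/m³ × 9.81 m/s² × 5750 m = 5.810×10^7 Pa = 58.10 MPa
limestone: 2560 kg/m³ × 9.81 m/s² × 1380 m = 3.466×10^7 Pa = 34.66 MPa
mudstone: 2262 kg/m³ × 9.81 m/s² × 1390 m = 3.084×10^7 Pa = 30.84 MPa
schist: 2890 kg/m³ × 9.81 m/s² × 13850 m = 3.927×10^8 Pa = 392.7 MPa
Total = 58.10 + 34.66 + 30.84 + 392.7 = 516.26 MPa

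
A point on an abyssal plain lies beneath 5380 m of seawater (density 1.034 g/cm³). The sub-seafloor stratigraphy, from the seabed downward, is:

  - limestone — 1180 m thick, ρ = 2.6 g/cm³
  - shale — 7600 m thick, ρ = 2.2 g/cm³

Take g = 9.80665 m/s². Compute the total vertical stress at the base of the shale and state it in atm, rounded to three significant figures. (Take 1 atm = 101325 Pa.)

seawater: 1034 kg/m³ × 9.80665 m/s² × 5380 m = 5.455×10^7 Pa = 538.4 atm
limestone: 2600 kg/m³ × 9.80665 m/s² × 1180 m = 3.009×10^7 Pa = 296.9 atm
shale: 2200 kg/m³ × 9.80665 m/s² × 7600 m = 1.640×10^8 Pa = 1618 atm
Total = 538.4 + 296.9 + 1618 = 2453.6 atm

2450 atm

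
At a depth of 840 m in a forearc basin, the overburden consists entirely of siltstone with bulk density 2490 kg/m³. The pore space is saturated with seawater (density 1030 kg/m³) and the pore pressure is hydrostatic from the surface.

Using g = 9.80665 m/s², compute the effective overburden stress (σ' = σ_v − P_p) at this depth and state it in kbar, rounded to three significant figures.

Overburden (lithostatic) stress σ_v:
siltstone: 2490 kg/m³ × 9.80665 m/s² × 840 m = 2.051×10^7 Pa = 20.51 MPa
Pore pressure P_p = 1030 kg/m³ × 9.80665 m/s² × 840 m = 8.485×10^6 Pa = 8.485 MPa
Effective stress σ' = σ_v − P_p = 20.51 − 8.485 = 12.027 MPa = 0.12027 kbar

0.120 kbar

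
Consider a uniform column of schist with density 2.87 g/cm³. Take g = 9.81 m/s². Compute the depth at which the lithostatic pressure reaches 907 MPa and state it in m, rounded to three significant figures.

32200 m

h = P/(ρg) = 907 MPa / (2870 kg/m³ × 9.81 m/s²) = 9.070×10^8 Pa / 28155 Pa/m = 32215 m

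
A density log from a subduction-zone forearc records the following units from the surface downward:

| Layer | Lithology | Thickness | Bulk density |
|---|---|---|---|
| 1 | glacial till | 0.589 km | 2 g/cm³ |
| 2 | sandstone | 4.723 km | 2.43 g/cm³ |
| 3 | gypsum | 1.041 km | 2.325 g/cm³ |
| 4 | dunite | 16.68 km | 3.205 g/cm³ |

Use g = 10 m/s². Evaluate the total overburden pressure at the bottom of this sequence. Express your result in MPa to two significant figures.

690 MPa

glacial till: 2000 kg/m³ × 10 m/s² × 589 m = 1.178×10^7 Pa = 11.78 MPa
sandstone: 2430 kg/m³ × 10 m/s² × 4723 m = 1.148×10^8 Pa = 114.8 MPa
gypsum: 2325 kg/m³ × 10 m/s² × 1041 m = 2.420×10^7 Pa = 24.20 MPa
dunite: 3205 kg/m³ × 10 m/s² × 16680 m = 5.346×10^8 Pa = 534.6 MPa
Total = 11.78 + 114.8 + 24.20 + 534.6 = 685.35 MPa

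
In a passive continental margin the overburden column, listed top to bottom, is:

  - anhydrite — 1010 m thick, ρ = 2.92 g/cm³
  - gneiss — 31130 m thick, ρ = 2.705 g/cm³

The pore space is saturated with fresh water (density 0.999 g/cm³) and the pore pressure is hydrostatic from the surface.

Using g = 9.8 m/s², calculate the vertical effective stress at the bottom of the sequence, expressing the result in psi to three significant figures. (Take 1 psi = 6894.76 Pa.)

78200 psi

Overburden (lithostatic) stress σ_v:
anhydrite: 2920 kg/m³ × 9.8 m/s² × 1010 m = 2.890×10^7 Pa = 28.90 MPa
gneiss: 2705 kg/m³ × 9.8 m/s² × 31130 m = 8.252×10^8 Pa = 825.2 MPa
Total = 28.90 + 825.2 = 854.13 MPa
Pore pressure P_p = 999 kg/m³ × 9.8 m/s² × 32140 m = 3.147×10^8 Pa = 314.7 MPa
Effective stress σ' = σ_v − P_p = 854.1 − 314.7 = 539.47 MPa = 78244 psi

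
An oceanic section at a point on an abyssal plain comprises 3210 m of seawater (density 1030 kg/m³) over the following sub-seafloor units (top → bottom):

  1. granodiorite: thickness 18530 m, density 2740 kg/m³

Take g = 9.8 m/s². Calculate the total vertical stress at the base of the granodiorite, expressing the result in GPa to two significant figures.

seawater: 1030 kg/m³ × 9.8 m/s² × 3210 m = 3.240×10^7 Pa = 0.03240 GPa
granodiorite: 2740 kg/m³ × 9.8 m/s² × 18530 m = 4.976×10^8 Pa = 0.4976 GPa
Total = 0.03240 + 0.4976 = 0.52997 GPa

0.53 GPa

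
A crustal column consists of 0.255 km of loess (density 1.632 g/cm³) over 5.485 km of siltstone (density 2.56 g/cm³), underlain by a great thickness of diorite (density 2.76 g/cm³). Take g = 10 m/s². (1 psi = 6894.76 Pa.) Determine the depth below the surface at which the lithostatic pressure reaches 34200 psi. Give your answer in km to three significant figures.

9.05 km

Pressure at base of upper layers: 1632×10×255 + 2560×10×5485 = 1.446×10^8 Pa = 20969 psi
Remaining pressure to be supplied by diorite: 2.358×10^8 − 1.446×10^8 = 9.122×10^7 Pa
Additional depth in diorite = 9.122×10^7 Pa / (2760 kg/m³ × 10 m/s²) = 3305.2 m
Total depth = 5740 m + 3305.2 m = 9045.2 m
= 9.0452 km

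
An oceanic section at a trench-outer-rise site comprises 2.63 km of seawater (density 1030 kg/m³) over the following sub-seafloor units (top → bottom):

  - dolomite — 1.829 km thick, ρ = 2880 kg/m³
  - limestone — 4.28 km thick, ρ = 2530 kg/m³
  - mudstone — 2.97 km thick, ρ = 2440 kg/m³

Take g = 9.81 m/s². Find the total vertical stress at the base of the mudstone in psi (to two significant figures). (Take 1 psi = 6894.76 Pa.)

37000 psi

seawater: 1030 kg/m³ × 9.81 m/s² × 2630 m = 2.657×10^7 Pa = 3854 psi
dolomite: 2880 kg/m³ × 9.81 m/s² × 1829 m = 5.167×10^7 Pa = 7495 psi
limestone: 2530 kg/m³ × 9.81 m/s² × 4280 m = 1.062×10^8 Pa = 15407 psi
mudstone: 2440 kg/m³ × 9.81 m/s² × 2970 m = 7.109×10^7 Pa = 10311 psi
Total = 3854 + 7495 + 15407 + 10311 = 37067 psi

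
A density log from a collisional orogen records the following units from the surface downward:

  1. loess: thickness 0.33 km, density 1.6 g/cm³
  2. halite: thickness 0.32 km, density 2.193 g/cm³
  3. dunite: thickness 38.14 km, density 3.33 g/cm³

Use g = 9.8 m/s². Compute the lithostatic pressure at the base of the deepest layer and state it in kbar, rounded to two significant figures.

loess: 1600 kg/m³ × 9.8 m/s² × 330 m = 5.174×10^6 Pa = 0.05174 kbar
halite: 2193 kg/m³ × 9.8 m/s² × 320 m = 6.877×10^6 Pa = 0.06877 kbar
dunite: 3330 kg/m³ × 9.8 m/s² × 38140 m = 1.245×10^9 Pa = 12.45 kbar
Total = 0.05174 + 0.06877 + 12.45 = 12.567 kbar

13 kbar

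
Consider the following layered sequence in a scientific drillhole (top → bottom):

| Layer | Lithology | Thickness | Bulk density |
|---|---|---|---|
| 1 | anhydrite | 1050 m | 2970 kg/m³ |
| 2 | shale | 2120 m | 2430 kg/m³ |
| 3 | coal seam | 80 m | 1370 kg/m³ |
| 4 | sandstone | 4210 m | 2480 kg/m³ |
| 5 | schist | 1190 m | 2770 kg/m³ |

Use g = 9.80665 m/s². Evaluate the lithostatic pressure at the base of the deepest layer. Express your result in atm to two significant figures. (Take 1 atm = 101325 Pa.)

2100 atm

anhydrite: 2970 kg/m³ × 9.80665 m/s² × 1050 m = 3.058×10^7 Pa = 301.8 atm
shale: 2430 kg/m³ × 9.80665 m/s² × 2120 m = 5.052×10^7 Pa = 498.6 atm
coal seam: 1370 kg/m³ × 9.80665 m/s² × 80 m = 1.075×10^6 Pa = 10.61 atm
sandstone: 2480 kg/m³ × 9.80665 m/s² × 4210 m = 1.024×10^8 Pa = 1011 atm
schist: 2770 kg/m³ × 9.80665 m/s² × 1190 m = 3.233×10^7 Pa = 319.0 atm
Total = 301.8 + 498.6 + 10.61 + 1011 + 319.0 = 2140.6 atm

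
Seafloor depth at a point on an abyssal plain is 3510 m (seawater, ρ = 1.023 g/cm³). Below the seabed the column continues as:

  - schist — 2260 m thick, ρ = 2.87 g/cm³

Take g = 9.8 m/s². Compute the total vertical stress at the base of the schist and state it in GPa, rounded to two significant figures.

0.099 GPa

seawater: 1023 kg/m³ × 9.8 m/s² × 3510 m = 3.519×10^7 Pa = 0.03519 GPa
schist: 2870 kg/m³ × 9.8 m/s² × 2260 m = 6.356×10^7 Pa = 0.06356 GPa
Total = 0.03519 + 0.06356 = 0.098754 GPa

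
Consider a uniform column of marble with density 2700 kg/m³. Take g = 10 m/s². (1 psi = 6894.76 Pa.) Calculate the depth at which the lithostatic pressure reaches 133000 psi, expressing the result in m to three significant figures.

h = P/(ρg) = 133000 psi / (2700 kg/m³ × 10 m/s²) = 9.170×10^8 Pa / 27000 Pa/m = 33963 m

34000 m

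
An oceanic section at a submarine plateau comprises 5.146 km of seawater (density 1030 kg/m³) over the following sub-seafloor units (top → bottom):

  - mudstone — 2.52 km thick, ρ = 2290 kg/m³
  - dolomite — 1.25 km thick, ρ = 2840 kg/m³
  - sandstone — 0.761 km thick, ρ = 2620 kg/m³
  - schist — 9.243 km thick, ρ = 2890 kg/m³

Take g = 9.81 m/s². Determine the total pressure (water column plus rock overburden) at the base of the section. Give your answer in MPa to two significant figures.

430 MPa

seawater: 1030 kg/m³ × 9.81 m/s² × 5146 m = 5.200×10^7 Pa = 52.00 MPa
mudstone: 2290 kg/m³ × 9.81 m/s² × 2520 m = 5.661×10^7 Pa = 56.61 MPa
dolomite: 2840 kg/m³ × 9.81 m/s² × 1250 m = 3.483×10^7 Pa = 34.83 MPa
sandstone: 2620 kg/m³ × 9.81 m/s² × 761 m = 1.956×10^7 Pa = 19.56 MPa
schist: 2890 kg/m³ × 9.81 m/s² × 9243 m = 2.620×10^8 Pa = 262.0 MPa
Total = 52.00 + 56.61 + 34.83 + 19.56 + 262.0 = 425.04 MPa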